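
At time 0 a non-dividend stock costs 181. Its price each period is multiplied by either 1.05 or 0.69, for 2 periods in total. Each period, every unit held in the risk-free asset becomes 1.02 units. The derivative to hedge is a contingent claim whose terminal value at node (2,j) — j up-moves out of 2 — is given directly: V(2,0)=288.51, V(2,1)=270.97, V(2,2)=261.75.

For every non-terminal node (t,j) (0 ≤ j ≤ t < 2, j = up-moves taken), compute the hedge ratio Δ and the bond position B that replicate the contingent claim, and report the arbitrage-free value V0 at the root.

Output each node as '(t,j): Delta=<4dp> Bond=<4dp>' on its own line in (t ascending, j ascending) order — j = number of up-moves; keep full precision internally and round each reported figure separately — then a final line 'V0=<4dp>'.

(0,0): Delta=-0.1492 Bond=280.1156
(1,0): Delta=-0.3901 Bond=315.8121
(1,1): Delta=-0.1348 Bond=282.9820
V0=253.1185

Risk-neutral probability p* = (R−d)/(u−d) = (1.02−0.69)/(1.05−0.69) = 0.9167.
Payoff layer (t=2): V(2,0)=288.5100, V(2,1)=270.9700, V(2,2)=261.7500
Node (1,0) S=124.8900: V=(p*·270.9700+(1−p*)·288.5100)/1.02=267.0899; Δ=(270.9700−288.5100)/(131.1345−86.1741)=-0.3901; B=V−Δ·S=315.8121
Node (1,1) S=190.0500: V=(p*·261.7500+(1−p*)·270.9700)/1.02=257.3709; Δ=(261.7500−270.9700)/(199.5525−131.1345)=-0.1348; B=V−Δ·S=282.9820
Node (0,0) S=181.0000: V=(p*·257.3709+(1−p*)·267.0899)/1.02=253.1185; Δ=(257.3709−267.0899)/(190.0500−124.8900)=-0.1492; B=V−Δ·S=280.1156
Root portfolio cost Δ·181+B reproduces V0=253.1185.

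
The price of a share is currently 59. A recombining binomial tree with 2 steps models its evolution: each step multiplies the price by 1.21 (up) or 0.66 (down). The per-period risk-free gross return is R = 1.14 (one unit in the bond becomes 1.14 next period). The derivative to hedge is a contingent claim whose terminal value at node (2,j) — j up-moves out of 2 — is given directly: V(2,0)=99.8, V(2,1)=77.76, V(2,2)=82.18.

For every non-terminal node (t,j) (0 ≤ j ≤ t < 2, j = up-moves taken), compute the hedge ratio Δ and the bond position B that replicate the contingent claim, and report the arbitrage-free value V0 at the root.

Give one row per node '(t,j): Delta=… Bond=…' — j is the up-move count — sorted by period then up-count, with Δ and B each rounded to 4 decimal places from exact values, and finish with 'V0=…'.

(0,0): Delta=0.0284 Bond=61.0205
(1,0): Delta=-1.0291 Bond=110.7439
(1,1): Delta=0.1126 Bond=63.5579
V0=62.6989

Since d<R<u, set p* = (R−d)/(u−d) = 0.8727; price each node as the discounted p*-expectation of its children.
Terminal payoffs: V(2,0)=99.8000, V(2,1)=77.7600, V(2,2)=82.1800
Node (1,0) S=38.9400: V=(p*·77.7600+(1−p*)·99.8000)/1.14=70.6711; Δ=(77.7600−99.8000)/(47.1174−25.7004)=-1.0291; B=V−Δ·S=110.7439
Node (1,1) S=71.3900: V=(p*·82.1800+(1−p*)·77.7600)/1.14=71.5943; Δ=(82.1800−77.7600)/(86.3819−47.1174)=0.1126; B=V−Δ·S=63.5579
Node (0,0) S=59.0000: V=(p*·71.5943+(1−p*)·70.6711)/1.14=62.6989; Δ=(71.5943−70.6711)/(71.3900−38.9400)=0.0284; B=V−Δ·S=61.0205
Each (Δ,B) replicates both successor values, so the strategy is self-financing and V0 is arbitrage-free.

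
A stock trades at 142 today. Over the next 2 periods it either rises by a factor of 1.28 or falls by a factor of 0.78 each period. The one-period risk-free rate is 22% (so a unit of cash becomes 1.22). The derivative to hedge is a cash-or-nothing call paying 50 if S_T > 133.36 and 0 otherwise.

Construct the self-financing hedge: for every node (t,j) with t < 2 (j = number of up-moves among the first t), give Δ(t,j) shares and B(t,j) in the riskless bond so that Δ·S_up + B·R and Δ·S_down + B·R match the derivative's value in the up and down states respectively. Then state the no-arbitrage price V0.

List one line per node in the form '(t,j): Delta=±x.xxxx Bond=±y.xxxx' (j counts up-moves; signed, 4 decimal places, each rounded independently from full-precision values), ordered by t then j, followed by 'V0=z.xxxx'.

Since d<R<u, set p* = (R−d)/(u−d) = 0.8800; price each node as the discounted p*-expectation of its children.
At expiry t=2: V(2,0)=0.0000, V(2,1)=50.0000, V(2,2)=50.0000
(1,0): S=110.7600. Δ = (V_up−V_dn)/(S_up−S_dn) = (50.0000−0.0000)/(141.7728−86.3928) = 0.9029. V = [p*·50.0000 + (1−p*)·0.0000]/1.22 = 36.0656. B = V − Δ·S = -63.9344.
(1,1): S=181.7600. Δ = (V_up−V_dn)/(S_up−S_dn) = (50.0000−50.0000)/(232.6528−141.7728) = 0.0000. V = [p*·50.0000 + (1−p*)·50.0000]/1.22 = 40.9836. B = V − Δ·S = 40.9836.
(0,0): S=142.0000. Δ = (V_up−V_dn)/(S_up−S_dn) = (40.9836−36.0656)/(181.7600−110.7600) = 0.0693. V = [p*·40.9836 + (1−p*)·36.0656]/1.22 = 33.1094. B = V − Δ·S = 23.2733.
Check: Δ(0,0)·S0 + B(0,0) = 33.1094 = V0.

(0,0): Delta=0.0693 Bond=23.2733
(1,0): Delta=0.9029 Bond=-63.9344
(1,1): Delta=0.0000 Bond=40.9836
V0=33.1094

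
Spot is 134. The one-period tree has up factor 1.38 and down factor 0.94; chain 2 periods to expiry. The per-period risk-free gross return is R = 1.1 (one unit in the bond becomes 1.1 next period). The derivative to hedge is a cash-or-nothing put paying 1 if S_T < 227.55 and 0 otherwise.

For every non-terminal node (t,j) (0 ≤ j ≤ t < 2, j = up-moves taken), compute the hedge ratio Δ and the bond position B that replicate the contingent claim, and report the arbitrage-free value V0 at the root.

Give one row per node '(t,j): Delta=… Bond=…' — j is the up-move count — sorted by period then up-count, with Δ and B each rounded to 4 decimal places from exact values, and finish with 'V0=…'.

Risk-neutral probability p* = (R−d)/(u−d) = (1.1−0.94)/(1.38−0.94) = 0.3636.
Terminal payoffs: V(2,0)=1.0000, V(2,1)=1.0000, V(2,2)=0.0000
  t=1,j=0: stock 125.9600 → up 173.8248 (V=1.0000), down 118.4024 (V=1.0000). Price 0.9091; hedge Δ=0.0000, bond B=0.9091.
  t=1,j=1: stock 184.9200 → up 255.1896 (V=0.0000), down 173.8248 (V=1.0000). Price 0.5785; hedge Δ=-0.0123, bond B=2.8512.
  t=0,j=0: stock 134.0000 → up 184.9200 (V=0.5785), down 125.9600 (V=0.9091). Price 0.7172; hedge Δ=-0.0056, bond B=1.4685.
The time-0 hedge costs 0.7172, which is the no-arbitrage price.

(0,0): Delta=-0.0056 Bond=1.4685
(1,0): Delta=0.0000 Bond=0.9091
(1,1): Delta=-0.0123 Bond=2.8512
V0=0.7172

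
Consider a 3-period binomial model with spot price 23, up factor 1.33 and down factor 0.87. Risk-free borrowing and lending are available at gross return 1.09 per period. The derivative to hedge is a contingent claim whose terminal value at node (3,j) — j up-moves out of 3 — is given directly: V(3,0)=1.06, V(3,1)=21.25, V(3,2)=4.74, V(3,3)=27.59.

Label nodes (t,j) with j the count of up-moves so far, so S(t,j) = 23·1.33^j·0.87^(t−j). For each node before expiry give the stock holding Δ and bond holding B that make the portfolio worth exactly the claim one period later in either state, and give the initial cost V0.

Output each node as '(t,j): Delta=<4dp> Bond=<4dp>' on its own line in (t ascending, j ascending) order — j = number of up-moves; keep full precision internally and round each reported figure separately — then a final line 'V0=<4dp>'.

Risk-neutral probability p* = (R−d)/(u−d) = (1.09−0.87)/(1.33−0.87) = 0.4783.
Payoff layer (t=3): V(3,0)=1.0600, V(3,1)=21.2500, V(3,2)=4.7400, V(3,3)=27.5900
(2,0): S=17.4087. Δ = (V_up−V_dn)/(S_up−S_dn) = (21.2500−1.0600)/(23.1536−15.1456) = 2.5212. V = [p*·21.2500 + (1−p*)·1.0600]/1.09 = 9.8313. B = V − Δ·S = -34.0600.
(2,1): S=26.6133. Δ = (V_up−V_dn)/(S_up−S_dn) = (4.7400−21.2500)/(35.3957−23.1536) = -1.3486. V = [p*·4.7400 + (1−p*)·21.2500]/1.09 = 12.2513. B = V − Δ·S = 48.1426.
(2,2): S=40.6847. Δ = (V_up−V_dn)/(S_up−S_dn) = (27.5900−4.7400)/(54.1107−35.3957) = 1.2209. V = [p*·27.5900 + (1−p*)·4.7400]/1.09 = 14.3746. B = V − Δ·S = -35.2994.
(1,0): S=20.0100. Δ = (V_up−V_dn)/(S_up−S_dn) = (12.2513−9.8313)/(26.6133−17.4087) = 0.2629. V = [p*·12.2513 + (1−p*)·9.8313]/1.09 = 10.0814. B = V − Δ·S = 4.8204.
(1,1): S=30.5900. Δ = (V_up−V_dn)/(S_up−S_dn) = (14.3746−12.2513)/(40.6847−26.6133) = 0.1509. V = [p*·14.3746 + (1−p*)·12.2513]/1.09 = 12.1713. B = V − Δ·S = 7.5556.
(0,0): S=23.0000. Δ = (V_up−V_dn)/(S_up−S_dn) = (12.1713−10.0814)/(30.5900−20.0100) = 0.1975. V = [p*·12.1713 + (1−p*)·10.0814]/1.09 = 10.1660. B = V − Δ·S = 5.6225.
Check: Δ(0,0)·S0 + B(0,0) = 10.1660 = V0.

(0,0): Delta=0.1975 Bond=5.6225
(1,0): Delta=0.2629 Bond=4.8204
(1,1): Delta=0.1509 Bond=7.5556
(2,0): Delta=2.5212 Bond=-34.0600
(2,1): Delta=-1.3486 Bond=48.1426
(2,2): Delta=1.2209 Bond=-35.2994
V0=10.1660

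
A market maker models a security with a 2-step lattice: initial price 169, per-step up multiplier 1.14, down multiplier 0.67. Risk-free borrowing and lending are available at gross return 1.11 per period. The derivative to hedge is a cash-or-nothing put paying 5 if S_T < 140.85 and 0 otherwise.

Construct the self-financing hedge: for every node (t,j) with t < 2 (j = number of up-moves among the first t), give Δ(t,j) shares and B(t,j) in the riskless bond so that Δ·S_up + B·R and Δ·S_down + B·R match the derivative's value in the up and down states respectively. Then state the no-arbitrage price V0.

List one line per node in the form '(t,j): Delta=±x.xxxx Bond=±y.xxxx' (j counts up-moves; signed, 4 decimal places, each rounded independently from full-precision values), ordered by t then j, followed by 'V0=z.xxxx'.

(0,0): Delta=-0.0531 Bond=9.4738
(1,0): Delta=0.0000 Bond=4.5045
(1,1): Delta=-0.0552 Bond=10.9258
V0=0.5015

No-arbitrage ⇒ martingale measure with p* = (R−d)/(u−d) = 0.9362.
Terminal values V(2,·): V(2,0)=5.0000, V(2,1)=5.0000, V(2,2)=0.0000
Node (1,0) S=113.2300: V=(p*·5.0000+(1−p*)·5.0000)/1.11=4.5045; Δ=(5.0000−5.0000)/(129.0822−75.8641)=0.0000; B=V−Δ·S=4.5045
Node (1,1) S=192.6600: V=(p*·0.0000+(1−p*)·5.0000)/1.11=0.2875; Δ=(0.0000−5.0000)/(219.6324−129.0822)=-0.0552; B=V−Δ·S=10.9258
Node (0,0) S=169.0000: V=(p*·0.2875+(1−p*)·4.5045)/1.11=0.5015; Δ=(0.2875−4.5045)/(192.6600−113.2300)=-0.0531; B=V−Δ·S=9.4738
The time-0 hedge costs 0.5015, which is the no-arbitrage price.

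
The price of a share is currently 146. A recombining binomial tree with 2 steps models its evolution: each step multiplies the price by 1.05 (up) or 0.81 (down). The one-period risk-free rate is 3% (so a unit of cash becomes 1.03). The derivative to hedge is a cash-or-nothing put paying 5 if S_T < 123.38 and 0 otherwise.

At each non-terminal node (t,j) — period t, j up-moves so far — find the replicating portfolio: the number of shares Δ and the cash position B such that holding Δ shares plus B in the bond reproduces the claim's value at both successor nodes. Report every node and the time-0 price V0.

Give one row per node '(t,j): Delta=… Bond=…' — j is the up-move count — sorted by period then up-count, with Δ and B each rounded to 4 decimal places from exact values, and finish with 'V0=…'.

(0,0): Delta=-0.0115 Bond=1.7183
(1,0): Delta=-0.1762 Bond=21.2379
(1,1): Delta=0.0000 Bond=0.0000
V0=0.0327

Under the risk-neutral measure, an up-move has probability p* = (R−d)/(u−d) = 0.9167 and values discount at R = 1.03.
At expiry t=2: V(2,0)=5.0000, V(2,1)=0.0000, V(2,2)=0.0000
Node (1,0) S=118.2600: V=(p*·0.0000+(1−p*)·5.0000)/1.03=0.4045; Δ=(0.0000−5.0000)/(124.1730−95.7906)=-0.1762; B=V−Δ·S=21.2379
Node (1,1) S=153.3000: V=(p*·0.0000+(1−p*)·0.0000)/1.03=0.0000; Δ=(0.0000−0.0000)/(160.9650−124.1730)=0.0000; B=V−Δ·S=0.0000
Node (0,0) S=146.0000: V=(p*·0.0000+(1−p*)·0.4045)/1.03=0.0327; Δ=(0.0000−0.4045)/(153.3000−118.2600)=-0.0115; B=V−Δ·S=1.7183
Check: Δ(0,0)·S0 + B(0,0) = 0.0327 = V0.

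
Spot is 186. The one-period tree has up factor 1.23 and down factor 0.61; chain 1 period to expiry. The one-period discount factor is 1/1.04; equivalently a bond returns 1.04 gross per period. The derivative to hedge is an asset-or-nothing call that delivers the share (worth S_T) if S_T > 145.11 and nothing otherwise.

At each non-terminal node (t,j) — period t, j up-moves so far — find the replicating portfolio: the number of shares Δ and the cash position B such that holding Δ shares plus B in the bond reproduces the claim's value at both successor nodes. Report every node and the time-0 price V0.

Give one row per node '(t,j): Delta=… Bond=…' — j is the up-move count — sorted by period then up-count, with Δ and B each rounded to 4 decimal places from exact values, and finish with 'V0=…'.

(0,0): Delta=1.9839 Bond=-216.4327
V0=152.5673

Under the risk-neutral measure, an up-move has probability p* = (R−d)/(u−d) = 0.6935 and values discount at R = 1.04.
Terminal payoffs: V(1,0)=0.0000, V(1,1)=228.7800
(0,0): S=186.0000. Δ = (V_up−V_dn)/(S_up−S_dn) = (228.7800−0.0000)/(228.7800−113.4600) = 1.9839. V = [p*·228.7800 + (1−p*)·0.0000]/1.04 = 152.5673. B = V − Δ·S = -216.4327.
Each (Δ,B) replicates both successor values, so the strategy is self-financing and V0 is arbitrage-free.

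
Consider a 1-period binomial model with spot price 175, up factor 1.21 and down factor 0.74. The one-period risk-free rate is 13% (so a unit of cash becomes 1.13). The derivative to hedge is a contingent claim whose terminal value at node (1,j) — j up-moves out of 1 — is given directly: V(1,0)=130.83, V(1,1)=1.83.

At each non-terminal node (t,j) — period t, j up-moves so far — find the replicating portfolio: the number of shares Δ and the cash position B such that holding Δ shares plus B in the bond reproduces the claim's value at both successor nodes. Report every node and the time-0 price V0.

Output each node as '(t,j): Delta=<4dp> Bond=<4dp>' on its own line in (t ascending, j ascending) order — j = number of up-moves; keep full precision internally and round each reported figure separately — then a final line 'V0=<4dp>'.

Since d<R<u, set p* = (R−d)/(u−d) = 0.8298; price each node as the discounted p*-expectation of its children.
Terminal payoffs: V(1,0)=130.8300, V(1,1)=1.8300
  t=0,j=0: stock 175.0000 → up 211.7500 (V=1.8300), down 129.5000 (V=130.8300). Price 21.0508; hedge Δ=-1.5684, bond B=295.5189.
Check: Δ(0,0)·S0 + B(0,0) = 21.0508 = V0.

(0,0): Delta=-1.5684 Bond=295.5189
V0=21.0508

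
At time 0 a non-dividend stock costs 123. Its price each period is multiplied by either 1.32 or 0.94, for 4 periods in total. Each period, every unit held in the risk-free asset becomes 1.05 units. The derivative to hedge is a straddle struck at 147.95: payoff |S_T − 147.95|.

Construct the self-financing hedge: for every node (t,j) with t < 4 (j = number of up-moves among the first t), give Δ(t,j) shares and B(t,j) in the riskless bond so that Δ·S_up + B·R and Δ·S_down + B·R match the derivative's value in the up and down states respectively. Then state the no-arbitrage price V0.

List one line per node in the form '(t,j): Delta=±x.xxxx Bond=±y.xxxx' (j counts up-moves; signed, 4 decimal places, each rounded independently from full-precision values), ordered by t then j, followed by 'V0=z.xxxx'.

(0,0): Delta=0.2730 Bond=-1.5784
(1,0): Delta=-0.0317 Bond=33.5704
(1,1): Delta=0.8056 Bond=-88.1255
(2,0): Delta=-0.4470 Bond=80.3924
(2,1): Delta=0.6944 Bond=-75.5578
(2,2): Delta=1.0000 Bond=-134.1950
(3,0): Delta=-1.0000 Bond=140.9048
(3,1): Delta=0.5195 Bond=-54.2520
(3,2): Delta=1.0000 Bond=-140.9048
(3,3): Delta=1.0000 Bond=-140.9048
V0=32.0040

No-arbitrage ⇒ martingale measure with p* = (R−d)/(u−d) = 0.2895.
Terminal payoffs: V(4,0)=51.9179, V(4,1)=13.0964, V(4,2)=41.4189, V(4,3)=117.9723, V(4,4)=225.4728
(3,0): S=102.1618. Δ = (V_up−V_dn)/(S_up−S_dn) = (13.0964−51.9179)/(134.8536−96.0321) = -1.0000. V = [p*·13.0964 + (1−p*)·51.9179]/1.05 = 38.7429. B = V − Δ·S = 140.9048.
(3,1): S=143.4613. Δ = (V_up−V_dn)/(S_up−S_dn) = (41.4189−13.0964)/(189.3689−134.8536) = 0.5195. V = [p*·41.4189 + (1−p*)·13.0964]/1.05 = 20.2810. B = V − Δ·S = -54.2520.
(3,2): S=201.4563. Δ = (V_up−V_dn)/(S_up−S_dn) = (117.9723−41.4189)/(265.9223−189.3689) = 1.0000. V = [p*·117.9723 + (1−p*)·41.4189]/1.05 = 60.5515. B = V − Δ·S = -140.9048.
(3,3): S=282.8961. Δ = (V_up−V_dn)/(S_up−S_dn) = (225.4728−117.9723)/(373.4228−265.9223) = 1.0000. V = [p*·225.4728 + (1−p*)·117.9723]/1.05 = 141.9913. B = V − Δ·S = -140.9048.
(2,0): S=108.6828. Δ = (V_up−V_dn)/(S_up−S_dn) = (20.2810−38.7429)/(143.4613−102.1618) = -0.4470. V = [p*·20.2810 + (1−p*)·38.7429]/1.05 = 31.8083. B = V − Δ·S = 80.3924.
(2,1): S=152.6184. Δ = (V_up−V_dn)/(S_up−S_dn) = (60.5515−20.2810)/(201.4563−143.4613) = 0.6944. V = [p*·60.5515 + (1−p*)·20.2810]/1.05 = 30.4174. B = V − Δ·S = -75.5578.
(2,2): S=214.3152. Δ = (V_up−V_dn)/(S_up−S_dn) = (141.9913−60.5515)/(282.8961−201.4563) = 1.0000. V = [p*·141.9913 + (1−p*)·60.5515]/1.05 = 80.1202. B = V − Δ·S = -134.1950.
(1,0): S=115.6200. Δ = (V_up−V_dn)/(S_up−S_dn) = (30.4174−31.8083)/(152.6184−108.6828) = -0.0317. V = [p*·30.4174 + (1−p*)·31.8083]/1.05 = 29.9101. B = V − Δ·S = 33.5704.
(1,1): S=162.3600. Δ = (V_up−V_dn)/(S_up−S_dn) = (80.1202−30.4174)/(214.3152−152.6184) = 0.8056. V = [p*·80.1202 + (1−p*)·30.4174]/1.05 = 42.6714. B = V − Δ·S = -88.1255.
(0,0): S=123.0000. Δ = (V_up−V_dn)/(S_up−S_dn) = (42.6714−29.9101)/(162.3600−115.6200) = 0.2730. V = [p*·42.6714 + (1−p*)·29.9101]/1.05 = 32.0040. B = V − Δ·S = -1.5784.
Check: Δ(0,0)·S0 + B(0,0) = 32.0040 = V0.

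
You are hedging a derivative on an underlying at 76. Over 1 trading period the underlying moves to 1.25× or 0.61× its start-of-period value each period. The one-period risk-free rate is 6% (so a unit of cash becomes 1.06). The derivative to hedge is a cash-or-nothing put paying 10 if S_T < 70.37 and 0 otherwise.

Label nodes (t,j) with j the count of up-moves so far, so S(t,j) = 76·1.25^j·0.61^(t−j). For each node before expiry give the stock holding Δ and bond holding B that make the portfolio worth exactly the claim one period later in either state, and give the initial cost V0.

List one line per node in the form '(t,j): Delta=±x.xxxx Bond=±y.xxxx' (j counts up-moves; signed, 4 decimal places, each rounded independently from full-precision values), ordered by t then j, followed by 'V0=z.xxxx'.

(0,0): Delta=-0.2056 Bond=18.4257
V0=2.8007

The replicating-portfolio and risk-neutral prices coincide; use p* = (1.06−0.61)/(1.25−0.61) = 0.7031 for the latter.
Payoff layer (t=1): V(1,0)=10.0000, V(1,1)=0.0000
Node (0,0) S=76.0000: V=(p*·0.0000+(1−p*)·10.0000)/1.06=2.8007; Δ=(0.0000−10.0000)/(95.0000−46.3600)=-0.2056; B=V−Δ·S=18.4257
Self-financing check: at every node Δ·S+B equals the discounted successor values.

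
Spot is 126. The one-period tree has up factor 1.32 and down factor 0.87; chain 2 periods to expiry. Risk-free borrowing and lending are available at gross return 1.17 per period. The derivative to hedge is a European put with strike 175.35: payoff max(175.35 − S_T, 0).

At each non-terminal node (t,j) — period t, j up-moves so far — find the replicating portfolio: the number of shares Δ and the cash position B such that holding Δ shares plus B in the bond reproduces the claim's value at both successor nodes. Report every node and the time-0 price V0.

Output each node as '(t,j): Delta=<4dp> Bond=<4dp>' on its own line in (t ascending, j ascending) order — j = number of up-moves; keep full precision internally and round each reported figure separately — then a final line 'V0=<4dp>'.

(0,0): Delta=-0.5559 Bond=86.4862
(1,0): Delta=-1.0000 Bond=149.8718
(1,1): Delta=-0.4095 Bond=76.8473
V0=16.4436

No-arbitrage ⇒ martingale measure with p* = (R−d)/(u−d) = 0.6667.
Payoff layer (t=2): V(2,0)=79.9806, V(2,1)=30.6516, V(2,2)=0.0000
(1,0): S=109.6200. Δ = (V_up−V_dn)/(S_up−S_dn) = (30.6516−79.9806)/(144.6984−95.3694) = -1.0000. V = [p*·30.6516 + (1−p*)·79.9806]/1.17 = 40.2518. B = V − Δ·S = 149.8718.
(1,1): S=166.3200. Δ = (V_up−V_dn)/(S_up−S_dn) = (0.0000−30.6516)/(219.5424−144.6984) = -0.4095. V = [p*·0.0000 + (1−p*)·30.6516]/1.17 = 8.7326. B = V − Δ·S = 76.8473.
(0,0): S=126.0000. Δ = (V_up−V_dn)/(S_up−S_dn) = (8.7326−40.2518)/(166.3200−109.6200) = -0.5559. V = [p*·8.7326 + (1−p*)·40.2518]/1.17 = 16.4436. B = V − Δ·S = 86.4862.
Self-financing check: at every node Δ·S+B equals the discounted successor values.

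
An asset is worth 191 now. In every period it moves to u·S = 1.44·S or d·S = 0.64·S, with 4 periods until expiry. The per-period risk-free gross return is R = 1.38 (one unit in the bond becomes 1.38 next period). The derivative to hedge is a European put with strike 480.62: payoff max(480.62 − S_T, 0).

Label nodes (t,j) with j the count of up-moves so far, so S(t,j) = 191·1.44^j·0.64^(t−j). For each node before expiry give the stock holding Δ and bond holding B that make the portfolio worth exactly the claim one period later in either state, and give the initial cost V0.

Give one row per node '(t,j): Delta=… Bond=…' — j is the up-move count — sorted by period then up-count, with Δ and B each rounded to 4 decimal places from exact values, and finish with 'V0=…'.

Risk-neutral probability p* = (R−d)/(u−d) = (1.38−0.64)/(1.44−0.64) = 0.9250.
Payoff layer (t=4): V(4,0)=448.5755, V(4,1)=408.5199, V(4,2)=318.3948, V(4,3)=115.6133, V(4,4)=0.0000
Node (3,0) S=50.0695: V=(p*·408.5199+(1−p*)·448.5755)/1.38=298.2059; Δ=(408.5199−448.5755)/(72.1001−32.0445)=-1.0000; B=V−Δ·S=348.2754
Node (3,1) S=112.6564: V=(p*·318.3948+(1−p*)·408.5199)/1.38=235.6190; Δ=(318.3948−408.5199)/(162.2252−72.1001)=-1.0000; B=V−Δ·S=348.2754
Node (3,2) S=253.4769: V=(p*·115.6133+(1−p*)·318.3948)/1.38=94.7985; Δ=(115.6133−318.3948)/(365.0067−162.2252)=-1.0000; B=V−Δ·S=348.2754
Node (3,3) S=570.3229: V=(p*·0.0000+(1−p*)·115.6133)/1.38=6.2833; Δ=(0.0000−115.6133)/(821.2650−365.0067)=-0.2534; B=V−Δ·S=150.8000
Node (2,0) S=78.2336: V=(p*·235.6190+(1−p*)·298.2059)/1.38=174.1399; Δ=(235.6190−298.2059)/(112.6564−50.0695)=-1.0000; B=V−Δ·S=252.3735
Node (2,1) S=176.0256: V=(p*·94.7985+(1−p*)·235.6190)/1.38=76.3479; Δ=(94.7985−235.6190)/(253.4769−112.6564)=-1.0000; B=V−Δ·S=252.3735
Node (2,2) S=396.0576: V=(p*·6.2833+(1−p*)·94.7985)/1.38=9.3637; Δ=(6.2833−94.7985)/(570.3229−253.4769)=-0.2794; B=V−Δ·S=120.0077
Node (1,0) S=122.2400: V=(p*·76.3479+(1−p*)·174.1399)/1.38=60.6393; Δ=(76.3479−174.1399)/(176.0256−78.2336)=-1.0000; B=V−Δ·S=182.8793
Node (1,1) S=275.0400: V=(p*·9.3637+(1−p*)·76.3479)/1.38=10.4258; Δ=(9.3637−76.3479)/(396.0576−176.0256)=-0.3044; B=V−Δ·S=94.1559
Node (0,0) S=191.0000: V=(p*·10.4258+(1−p*)·60.6393)/1.38=10.2839; Δ=(10.4258−60.6393)/(275.0400−122.2400)=-0.3286; B=V−Δ·S=73.0508
Each (Δ,B) replicates both successor values, so the strategy is self-financing and V0 is arbitrage-free.

(0,0): Delta=-0.3286 Bond=73.0508
(1,0): Delta=-1.0000 Bond=182.8793
(1,1): Delta=-0.3044 Bond=94.1559
(2,0): Delta=-1.0000 Bond=252.3735
(2,1): Delta=-1.0000 Bond=252.3735
(2,2): Delta=-0.2794 Bond=120.0077
(3,0): Delta=-1.0000 Bond=348.2754
(3,1): Delta=-1.0000 Bond=348.2754
(3,2): Delta=-1.0000 Bond=348.2754
(3,3): Delta=-0.2534 Bond=150.8000
V0=10.2839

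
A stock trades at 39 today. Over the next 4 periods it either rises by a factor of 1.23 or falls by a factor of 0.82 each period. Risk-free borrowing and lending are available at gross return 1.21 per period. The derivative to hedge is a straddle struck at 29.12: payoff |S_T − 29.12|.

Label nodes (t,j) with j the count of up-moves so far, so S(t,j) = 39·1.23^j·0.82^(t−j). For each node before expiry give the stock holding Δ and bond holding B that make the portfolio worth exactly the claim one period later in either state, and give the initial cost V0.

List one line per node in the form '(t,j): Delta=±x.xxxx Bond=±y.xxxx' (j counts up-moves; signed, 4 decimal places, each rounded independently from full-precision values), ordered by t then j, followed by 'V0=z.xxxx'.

(0,0): Delta=0.9986 Bond=-13.5308
(1,0): Delta=0.9720 Bond=-15.5198
(1,1): Delta=0.9996 Bond=-16.4160
(2,0): Delta=0.5433 Bond=-7.5374
(2,1): Delta=0.9866 Bond=-19.3554
(2,2): Delta=1.0000 Bond=-19.8894
(3,0): Delta=-1.0000 Bond=24.0661
(3,1): Delta=0.5961 Bond=-10.8221
(3,2): Delta=1.0000 Bond=-24.0661
(3,3): Delta=1.0000 Bond=-24.0661
V0=25.4165

No-arbitrage ⇒ martingale measure with p* = (R−d)/(u−d) = 0.9512.
At expiry t=4: V(4,0)=11.4873, V(4,1)=2.6709, V(4,2)=10.5537, V(4,3)=30.3905, V(4,4)=60.1458
  t=3,j=0: stock 21.5034 → up 26.4491 (V=2.6709), down 17.6327 (V=11.4873). Price 2.5628; hedge Δ=-1.0000, bond B=24.0661.
  t=3,j=1: stock 32.2550 → up 39.6737 (V=10.5537), down 26.4491 (V=2.6709). Price 8.4043; hedge Δ=0.5961, bond B=-10.8221.
  t=3,j=2: stock 48.3825 → up 59.5105 (V=30.3905), down 39.6737 (V=10.5537). Price 24.3164; hedge Δ=1.0000, bond B=-24.0661.
  t=3,j=3: stock 72.5738 → up 89.2658 (V=60.1458), down 59.5105 (V=30.3905). Price 48.5077; hedge Δ=1.0000, bond B=-24.0661.
  t=2,j=0: stock 26.2236 → up 32.2550 (V=8.4043), down 21.5034 (V=2.5628). Price 6.7102; hedge Δ=0.5433, bond B=-7.5374.
  t=2,j=1: stock 39.3354 → up 48.3825 (V=24.3164), down 32.2550 (V=8.4043). Price 19.4547; hedge Δ=0.9866, bond B=-19.3554.
  t=2,j=2: stock 59.0031 → up 72.5738 (V=48.5077), down 48.3825 (V=24.3164). Price 39.1137; hedge Δ=1.0000, bond B=-19.8894.
  t=1,j=0: stock 31.9800 → up 39.3354 (V=19.4547), down 26.2236 (V=6.7102). Price 15.5645; hedge Δ=0.9720, bond B=-15.5198.
  t=1,j=1: stock 47.9700 → up 59.0031 (V=39.1137), down 39.3354 (V=19.4547). Price 31.5329; hedge Δ=0.9996, bond B=-16.4160.
  t=0,j=0: stock 39.0000 → up 47.9700 (V=31.5329), down 31.9800 (V=15.5645). Price 25.4165; hedge Δ=0.9986, bond B=-13.5308.
The time-0 hedge costs 25.4165, which is the no-arbitrage price.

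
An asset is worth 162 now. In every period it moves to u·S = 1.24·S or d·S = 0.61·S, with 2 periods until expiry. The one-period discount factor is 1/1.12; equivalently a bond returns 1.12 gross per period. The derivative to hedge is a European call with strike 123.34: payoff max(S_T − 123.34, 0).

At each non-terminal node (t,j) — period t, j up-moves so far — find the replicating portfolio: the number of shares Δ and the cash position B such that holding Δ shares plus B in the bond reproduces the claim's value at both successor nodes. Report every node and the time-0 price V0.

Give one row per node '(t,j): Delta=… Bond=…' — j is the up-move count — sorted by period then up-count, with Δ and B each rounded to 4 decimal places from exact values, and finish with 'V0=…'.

Risk-neutral probability p* = (R−d)/(u−d) = (1.12−0.61)/(1.24−0.61) = 0.8095.
Terminal values V(2,·): V(2,0)=0.0000, V(2,1)=0.0000, V(2,2)=125.7512
  t=1,j=0: stock 98.8200 → up 122.5368 (V=0.0000), down 60.2802 (V=0.0000). Price 0.0000; hedge Δ=0.0000, bond B=0.0000.
  t=1,j=1: stock 200.8800 → up 249.0912 (V=125.7512), down 122.5368 (V=0.0000). Price 90.8916; hedge Δ=0.9937, bond B=-108.7135.
  t=0,j=0: stock 162.0000 → up 200.8800 (V=90.8916), down 98.8200 (V=0.0000). Price 65.6955; hedge Δ=0.8906, bond B=-78.5769.
Check: Δ(0,0)·S0 + B(0,0) = 65.6955 = V0.

(0,0): Delta=0.8906 Bond=-78.5769
(1,0): Delta=0.0000 Bond=0.0000
(1,1): Delta=0.9937 Bond=-108.7135
V0=65.6955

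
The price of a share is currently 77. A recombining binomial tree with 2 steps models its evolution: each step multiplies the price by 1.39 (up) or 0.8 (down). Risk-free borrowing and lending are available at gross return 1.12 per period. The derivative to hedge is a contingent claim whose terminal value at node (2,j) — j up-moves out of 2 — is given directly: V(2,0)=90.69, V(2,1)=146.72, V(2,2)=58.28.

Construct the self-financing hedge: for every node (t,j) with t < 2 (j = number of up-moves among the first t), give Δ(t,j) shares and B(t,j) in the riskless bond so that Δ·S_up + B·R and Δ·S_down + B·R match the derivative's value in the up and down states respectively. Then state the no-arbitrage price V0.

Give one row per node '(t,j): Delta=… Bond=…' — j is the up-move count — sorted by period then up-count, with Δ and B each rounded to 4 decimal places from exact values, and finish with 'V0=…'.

(0,0): Delta=-0.4388 Bond=120.6573
(1,0): Delta=1.5417 Bond=13.1403
(1,1): Delta=-1.4005 Bond=238.0702
V0=86.8701

Under the risk-neutral measure, an up-move has probability p* = (R−d)/(u−d) = 0.5424 and values discount at R = 1.12.
At expiry t=2: V(2,0)=90.6900, V(2,1)=146.7200, V(2,2)=58.2800
Node (1,0) S=61.6000: V=(p*·146.7200+(1−p*)·90.6900)/1.12=108.1064; Δ=(146.7200−90.6900)/(85.6240−49.2800)=1.5417; B=V−Δ·S=13.1403
Node (1,1) S=107.0300: V=(p*·58.2800+(1−p*)·146.7200)/1.12=88.1719; Δ=(58.2800−146.7200)/(148.7717−85.6240)=-1.4005; B=V−Δ·S=238.0702
Node (0,0) S=77.0000: V=(p*·88.1719+(1−p*)·108.1064)/1.12=86.8701; Δ=(88.1719−108.1064)/(107.0300−61.6000)=-0.4388; B=V−Δ·S=120.6573
Root portfolio cost Δ·77+B reproduces V0=86.8701.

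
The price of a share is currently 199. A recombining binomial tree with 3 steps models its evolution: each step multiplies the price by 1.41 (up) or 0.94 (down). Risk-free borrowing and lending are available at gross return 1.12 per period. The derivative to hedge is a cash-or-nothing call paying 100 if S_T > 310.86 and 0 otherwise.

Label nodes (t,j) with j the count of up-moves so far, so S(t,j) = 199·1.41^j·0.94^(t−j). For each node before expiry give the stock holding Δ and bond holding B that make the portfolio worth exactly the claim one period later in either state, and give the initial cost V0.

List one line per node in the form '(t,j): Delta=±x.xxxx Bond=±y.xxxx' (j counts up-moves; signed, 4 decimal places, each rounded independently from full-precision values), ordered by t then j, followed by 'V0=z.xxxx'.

(0,0): Delta=0.4028 Bond=-56.8393
(1,0): Delta=0.3889 Bond=-61.0617
(1,1): Delta=0.4177 Bond=-67.8463
(2,0): Delta=0.0000 Bond=0.0000
(2,1): Delta=0.8067 Bond=-178.5714
(2,2): Delta=0.0000 Bond=89.2857
V0=23.3231

Under the risk-neutral measure, an up-move has probability p* = (R−d)/(u−d) = 0.3830 and values discount at R = 1.12.
At expiry t=3: V(3,0)=0.0000, V(3,1)=0.0000, V(3,2)=100.0000, V(3,3)=100.0000
  t=2,j=0: stock 175.8364 → up 247.9293 (V=0.0000), down 165.2862 (V=0.0000). Price 0.0000; hedge Δ=0.0000, bond B=0.0000.
  t=2,j=1: stock 263.7546 → up 371.8940 (V=100.0000), down 247.9293 (V=0.0000). Price 34.1945; hedge Δ=0.8067, bond B=-178.5714.
  t=2,j=2: stock 395.6319 → up 557.8410 (V=100.0000), down 371.8940 (V=100.0000). Price 89.2857; hedge Δ=0.0000, bond B=89.2857.
  t=1,j=0: stock 187.0600 → up 263.7546 (V=34.1945), down 175.8364 (V=0.0000). Price 11.6927; hedge Δ=0.3889, bond B=-61.0617.
  t=1,j=1: stock 280.5900 → up 395.6319 (V=89.2857), down 263.7546 (V=34.1945). Price 49.3690; hedge Δ=0.4177, bond B=-67.8463.
  t=0,j=0: stock 199.0000 → up 280.5900 (V=49.3690), down 187.0600 (V=11.6927). Price 23.3231; hedge Δ=0.4028, bond B=-56.8393.
Self-financing check: at every node Δ·S+B equals the discounted successor values.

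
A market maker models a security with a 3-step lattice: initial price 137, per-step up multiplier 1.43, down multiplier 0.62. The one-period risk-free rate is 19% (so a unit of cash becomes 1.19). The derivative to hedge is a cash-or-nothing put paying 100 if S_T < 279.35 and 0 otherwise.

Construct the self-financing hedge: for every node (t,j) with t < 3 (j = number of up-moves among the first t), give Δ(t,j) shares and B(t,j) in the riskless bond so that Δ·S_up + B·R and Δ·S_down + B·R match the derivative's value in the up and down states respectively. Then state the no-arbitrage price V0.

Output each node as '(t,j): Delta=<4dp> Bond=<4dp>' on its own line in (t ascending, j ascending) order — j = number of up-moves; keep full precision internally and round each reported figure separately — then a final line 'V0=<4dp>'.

(0,0): Delta=-0.3151 Bond=81.8345
(1,0): Delta=0.0000 Bond=70.6165
(1,1): Delta=-0.3727 Bond=108.6532
(2,0): Delta=0.0000 Bond=84.0336
(2,1): Delta=0.0000 Bond=84.0336
(2,2): Delta=-0.4407 Bond=148.3556
V0=38.6626

Under the risk-neutral measure, an up-move has probability p* = (R−d)/(u−d) = 0.7037 and values discount at R = 1.19.
Payoff layer (t=3): V(3,0)=100.0000, V(3,1)=100.0000, V(3,2)=100.0000, V(3,3)=0.0000
(2,0): S=52.6628. Δ = (V_up−V_dn)/(S_up−S_dn) = (100.0000−100.0000)/(75.3078−32.6509) = 0.0000. V = [p*·100.0000 + (1−p*)·100.0000]/1.19 = 84.0336. B = V − Δ·S = 84.0336.
(2,1): S=121.4642. Δ = (V_up−V_dn)/(S_up−S_dn) = (100.0000−100.0000)/(173.6938−75.3078) = 0.0000. V = [p*·100.0000 + (1−p*)·100.0000]/1.19 = 84.0336. B = V − Δ·S = 84.0336.
(2,2): S=280.1513. Δ = (V_up−V_dn)/(S_up−S_dn) = (0.0000−100.0000)/(400.6164−173.6938) = -0.4407. V = [p*·0.0000 + (1−p*)·100.0000]/1.19 = 24.8988. B = V − Δ·S = 148.3556.
(1,0): S=84.9400. Δ = (V_up−V_dn)/(S_up−S_dn) = (84.0336−84.0336)/(121.4642−52.6628) = 0.0000. V = [p*·84.0336 + (1−p*)·84.0336]/1.19 = 70.6165. B = V − Δ·S = 70.6165.
(1,1): S=195.9100. Δ = (V_up−V_dn)/(S_up−S_dn) = (24.8988−84.0336)/(280.1513−121.4642) = -0.3727. V = [p*·24.8988 + (1−p*)·84.0336]/1.19 = 35.6473. B = V − Δ·S = 108.6532.
(0,0): S=137.0000. Δ = (V_up−V_dn)/(S_up−S_dn) = (35.6473−70.6165)/(195.9100−84.9400) = -0.3151. V = [p*·35.6473 + (1−p*)·70.6165]/1.19 = 38.6626. B = V − Δ·S = 81.8345.
Check: Δ(0,0)·S0 + B(0,0) = 38.6626 = V0.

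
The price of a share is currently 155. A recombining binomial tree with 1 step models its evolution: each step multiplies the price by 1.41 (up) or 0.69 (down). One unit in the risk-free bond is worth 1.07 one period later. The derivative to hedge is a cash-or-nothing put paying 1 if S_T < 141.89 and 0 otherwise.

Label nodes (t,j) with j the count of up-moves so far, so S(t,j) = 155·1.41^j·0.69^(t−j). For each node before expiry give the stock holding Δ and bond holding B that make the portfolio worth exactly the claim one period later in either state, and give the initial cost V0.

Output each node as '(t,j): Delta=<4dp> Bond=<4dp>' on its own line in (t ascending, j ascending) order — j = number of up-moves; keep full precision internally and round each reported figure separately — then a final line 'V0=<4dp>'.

(0,0): Delta=-0.0090 Bond=1.8302
V0=0.4413

The replicating-portfolio and risk-neutral prices coincide; use p* = (1.07−0.69)/(1.41−0.69) = 0.5278 for the latter.
Terminal payoffs: V(1,0)=1.0000, V(1,1)=0.0000
Node (0,0) S=155.0000: V=(p*·0.0000+(1−p*)·1.0000)/1.07=0.4413; Δ=(0.0000−1.0000)/(218.5500−106.9500)=-0.0090; B=V−Δ·S=1.8302
Each (Δ,B) replicates both successor values, so the strategy is self-financing and V0 is arbitrage-free.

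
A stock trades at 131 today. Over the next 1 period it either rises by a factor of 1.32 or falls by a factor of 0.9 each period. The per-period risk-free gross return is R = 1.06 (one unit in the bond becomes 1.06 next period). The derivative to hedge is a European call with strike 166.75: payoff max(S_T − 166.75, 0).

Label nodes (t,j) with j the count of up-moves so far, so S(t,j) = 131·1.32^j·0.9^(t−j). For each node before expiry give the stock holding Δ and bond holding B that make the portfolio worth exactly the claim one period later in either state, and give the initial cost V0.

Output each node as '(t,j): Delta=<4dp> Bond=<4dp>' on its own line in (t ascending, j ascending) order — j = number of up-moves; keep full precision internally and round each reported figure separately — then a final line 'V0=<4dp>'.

(0,0): Delta=0.1121 Bond=-12.4730
V0=2.2174

Risk-neutral probability p* = (R−d)/(u−d) = (1.06−0.9)/(1.32−0.9) = 0.3810.
At expiry t=1: V(1,0)=0.0000, V(1,1)=6.1700
  t=0,j=0: stock 131.0000 → up 172.9200 (V=6.1700), down 117.9000 (V=0.0000). Price 2.2174; hedge Δ=0.1121, bond B=-12.4730.
Root portfolio cost Δ·131+B reproduces V0=2.2174.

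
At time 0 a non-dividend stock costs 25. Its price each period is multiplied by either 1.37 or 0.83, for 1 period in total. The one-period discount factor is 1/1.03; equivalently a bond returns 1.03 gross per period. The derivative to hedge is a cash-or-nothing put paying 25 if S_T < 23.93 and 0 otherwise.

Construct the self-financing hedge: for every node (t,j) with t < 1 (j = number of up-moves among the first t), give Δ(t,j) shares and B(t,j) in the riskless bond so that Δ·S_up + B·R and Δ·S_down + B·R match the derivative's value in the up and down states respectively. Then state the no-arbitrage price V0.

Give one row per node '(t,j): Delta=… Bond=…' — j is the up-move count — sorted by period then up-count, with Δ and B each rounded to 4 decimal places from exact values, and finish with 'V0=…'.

(0,0): Delta=-1.8519 Bond=61.5786
V0=15.2823

The replicating-portfolio and risk-neutral prices coincide; use p* = (1.03−0.83)/(1.37−0.83) = 0.3704 for the latter.
Terminal payoffs: V(1,0)=25.0000, V(1,1)=0.0000
Node (0,0) S=25.0000: V=(p*·0.0000+(1−p*)·25.0000)/1.03=15.2823; Δ=(0.0000−25.0000)/(34.2500−20.7500)=-1.8519; B=V−Δ·S=61.5786
Each (Δ,B) replicates both successor values, so the strategy is self-financing and V0 is arbitrage-free.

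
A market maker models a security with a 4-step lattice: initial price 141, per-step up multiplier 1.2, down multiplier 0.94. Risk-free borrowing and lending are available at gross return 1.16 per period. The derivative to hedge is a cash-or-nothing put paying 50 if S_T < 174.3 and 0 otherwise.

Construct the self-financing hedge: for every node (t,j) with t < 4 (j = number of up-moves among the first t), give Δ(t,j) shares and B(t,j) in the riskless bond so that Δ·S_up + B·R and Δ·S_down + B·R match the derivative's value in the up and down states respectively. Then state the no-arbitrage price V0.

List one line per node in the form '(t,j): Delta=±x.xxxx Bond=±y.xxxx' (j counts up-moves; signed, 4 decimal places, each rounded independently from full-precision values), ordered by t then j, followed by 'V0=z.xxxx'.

Since d<R<u, set p* = (R−d)/(u−d) = 0.8462; price each node as the discounted p*-expectation of its children.
Terminal values V(4,·): V(4,0)=50.0000, V(4,1)=50.0000, V(4,2)=0.0000, V(4,3)=0.0000, V(4,4)=0.0000
  t=3,j=0: stock 117.1123 → up 140.5348 (V=50.0000), down 110.0856 (V=50.0000). Price 43.1034; hedge Δ=0.0000, bond B=43.1034.
  t=3,j=1: stock 149.5051 → up 179.4061 (V=0.0000), down 140.5348 (V=50.0000). Price 6.6313; hedge Δ=-1.2863, bond B=198.9390.
  t=3,j=2: stock 190.8576 → up 229.0291 (V=0.0000), down 179.4061 (V=0.0000). Price 0.0000; hedge Δ=0.0000, bond B=0.0000.
  t=3,j=3: stock 243.6480 → up 292.3776 (V=0.0000), down 229.0291 (V=0.0000). Price 0.0000; hedge Δ=0.0000, bond B=0.0000.
  t=2,j=0: stock 124.5876 → up 149.5051 (V=6.6313), down 117.1123 (V=43.1034). Price 10.5538; hedge Δ=-1.1259, bond B=150.8313.
  t=2,j=1: stock 159.0480 → up 190.8576 (V=0.0000), down 149.5051 (V=6.6313). Price 0.8795; hedge Δ=-0.1604, bond B=26.3845.
  t=2,j=2: stock 203.0400 → up 243.6480 (V=0.0000), down 190.8576 (V=0.0000). Price 0.0000; hedge Δ=0.0000, bond B=0.0000.
  t=1,j=0: stock 132.5400 → up 159.0480 (V=0.8795), down 124.5876 (V=10.5538). Price 2.0412; hedge Δ=-0.2807, bond B=39.2501.
  t=1,j=1: stock 169.2000 → up 203.0400 (V=0.0000), down 159.0480 (V=0.8795). Price 0.1166; hedge Δ=-0.0200, bond B=3.4993.
  t=0,j=0: stock 141.0000 → up 169.2000 (V=0.1166), down 132.5400 (V=2.0412). Price 0.3558; hedge Δ=-0.0525, bond B=7.7581.
Check: Δ(0,0)·S0 + B(0,0) = 0.3558 = V0.

(0,0): Delta=-0.0525 Bond=7.7581
(1,0): Delta=-0.2807 Bond=39.2501
(1,1): Delta=-0.0200 Bond=3.4993
(2,0): Delta=-1.1259 Bond=150.8313
(2,1): Delta=-0.1604 Bond=26.3845
(2,2): Delta=0.0000 Bond=0.0000
(3,0): Delta=0.0000 Bond=43.1034
(3,1): Delta=-1.2863 Bond=198.9390
(3,2): Delta=0.0000 Bond=0.0000
(3,3): Delta=0.0000 Bond=0.0000
V0=0.3558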